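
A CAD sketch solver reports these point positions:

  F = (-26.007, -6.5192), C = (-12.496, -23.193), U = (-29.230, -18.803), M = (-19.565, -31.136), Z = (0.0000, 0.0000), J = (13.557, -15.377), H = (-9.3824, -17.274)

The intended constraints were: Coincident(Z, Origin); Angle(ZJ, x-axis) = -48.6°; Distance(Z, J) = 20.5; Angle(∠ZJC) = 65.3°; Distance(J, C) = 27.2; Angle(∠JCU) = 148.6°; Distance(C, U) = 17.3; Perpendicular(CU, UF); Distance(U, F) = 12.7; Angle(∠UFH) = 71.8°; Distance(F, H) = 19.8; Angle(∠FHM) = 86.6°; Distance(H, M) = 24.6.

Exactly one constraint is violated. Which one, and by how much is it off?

Distance(H, M) = 24.6 — off by 7.40.

Z = (0.00, 0.00) ✓; ZJ at -48.60° ✓; |ZJ| = 20.50 ✓; ∠ZJC = 65.30° ✓; |JC| = 27.20 ✓; ∠JCU = 148.6° ✓; |CU| = 17.30 ✓; ∠(CU, UF) = 90.00° ✓; |UF| = 12.70 ✓; ∠UFH = 71.80° ✓; |FH| = 19.80 ✓; ∠FHM = 86.60° ✓; |HM| = 17.20 ✗.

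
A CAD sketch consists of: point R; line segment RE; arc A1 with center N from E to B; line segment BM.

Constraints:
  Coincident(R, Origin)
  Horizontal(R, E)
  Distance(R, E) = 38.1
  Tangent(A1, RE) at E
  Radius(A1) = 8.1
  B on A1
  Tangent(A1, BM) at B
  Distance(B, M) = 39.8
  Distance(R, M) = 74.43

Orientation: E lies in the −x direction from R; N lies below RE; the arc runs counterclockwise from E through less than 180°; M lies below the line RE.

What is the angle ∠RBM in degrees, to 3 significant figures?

121°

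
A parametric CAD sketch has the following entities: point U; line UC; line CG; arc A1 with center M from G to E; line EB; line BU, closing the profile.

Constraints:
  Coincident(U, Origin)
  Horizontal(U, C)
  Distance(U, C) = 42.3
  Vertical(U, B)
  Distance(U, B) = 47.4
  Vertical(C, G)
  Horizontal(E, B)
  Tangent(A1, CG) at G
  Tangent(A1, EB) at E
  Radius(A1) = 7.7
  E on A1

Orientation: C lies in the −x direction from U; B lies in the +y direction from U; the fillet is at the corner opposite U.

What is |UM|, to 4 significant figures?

52.66

U is at the origin; U and C share the same y with |UC| = 42.3 and C on the −x side, so C = (-42.30, 0.000). U and B share the same x with |UB| = 47.4 and B on the +y side, so B = (0.000, 47.40). The virtual corner opposite U is at (-42.30, 47.40). Since A1 is tangent to CG there, MG ⟂ CG and A1 meets EB tangentially, so ME is at right angles to EB, with radius 7.7, so the center M sits 7.7 in from both sides at M = (-34.60, 39.70). Then |UM| = |M − U| = 52.66.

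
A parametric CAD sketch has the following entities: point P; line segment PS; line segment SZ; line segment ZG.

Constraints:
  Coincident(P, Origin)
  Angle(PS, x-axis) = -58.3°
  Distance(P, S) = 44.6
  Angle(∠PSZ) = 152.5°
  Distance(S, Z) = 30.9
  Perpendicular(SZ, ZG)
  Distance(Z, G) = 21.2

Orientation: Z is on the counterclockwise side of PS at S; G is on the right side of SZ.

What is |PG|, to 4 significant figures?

81.92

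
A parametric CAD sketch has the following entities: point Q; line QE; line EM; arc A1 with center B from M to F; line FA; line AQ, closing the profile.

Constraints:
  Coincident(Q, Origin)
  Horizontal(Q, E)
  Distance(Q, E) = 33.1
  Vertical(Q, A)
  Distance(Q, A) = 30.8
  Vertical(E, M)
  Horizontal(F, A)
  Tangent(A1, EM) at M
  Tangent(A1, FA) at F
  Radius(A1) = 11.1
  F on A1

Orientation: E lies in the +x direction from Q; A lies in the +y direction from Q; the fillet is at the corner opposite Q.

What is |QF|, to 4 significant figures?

37.85

The virtual corner opposite Q is at (33.10, 30.80). The tangent condition forces BM to be normal to EM and A1 meets FA tangentially, so BF is at right angles to FA, with radius 11.1, so the center B sits 11.1 in from both sides at B = (22.00, 19.70). That places the tangent points at M = (33.10, 19.70) on EM and F = (22.00, 30.80) on FA. Then |QF| = |F − Q| = 37.85.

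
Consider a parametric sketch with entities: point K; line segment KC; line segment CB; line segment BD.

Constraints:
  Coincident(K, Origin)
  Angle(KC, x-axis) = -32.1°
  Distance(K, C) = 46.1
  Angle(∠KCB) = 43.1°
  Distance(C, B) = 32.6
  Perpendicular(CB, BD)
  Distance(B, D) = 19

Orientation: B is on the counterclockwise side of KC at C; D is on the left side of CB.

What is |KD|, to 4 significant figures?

12.54

∠KCB = 43.1°, so CB runs at -32.1° + (180° − 43.1°) = 104.8° from the x-axis; with |CB| = 32.6, B = C + 32.6·(cos 104.8°, sin 104.8°) = (30.72, 7.021). The perpendicularity gives BD at right angles to CB; with |BD| = 19.0 on the left of CB, D = B + 19.0·(-0.9668, -0.2554) = (12.36, 2.167). Then |KD| = |D − K| = 12.54.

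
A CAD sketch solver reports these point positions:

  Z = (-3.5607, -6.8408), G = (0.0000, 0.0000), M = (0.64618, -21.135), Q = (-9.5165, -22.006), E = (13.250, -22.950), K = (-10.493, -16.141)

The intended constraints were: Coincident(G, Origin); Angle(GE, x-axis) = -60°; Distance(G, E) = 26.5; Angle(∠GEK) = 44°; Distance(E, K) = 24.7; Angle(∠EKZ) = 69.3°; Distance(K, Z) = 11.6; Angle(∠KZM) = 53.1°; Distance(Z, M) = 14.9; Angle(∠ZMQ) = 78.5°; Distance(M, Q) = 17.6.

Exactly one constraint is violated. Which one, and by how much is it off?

Distance(M, Q) = 17.6 — off by 7.40.

G = (0.00, 0.00) ✓; GE at -60.00° ✓; |GE| = 26.50 ✓; ∠GEK = 44.00° ✓; |EK| = 24.70 ✓; ∠EKZ = 69.30° ✓; |KZ| = 11.60 ✓; ∠KZM = 53.10° ✓; |ZM| = 14.90 ✓; ∠ZMQ = 78.50° ✓; |MQ| = 10.20 ✗.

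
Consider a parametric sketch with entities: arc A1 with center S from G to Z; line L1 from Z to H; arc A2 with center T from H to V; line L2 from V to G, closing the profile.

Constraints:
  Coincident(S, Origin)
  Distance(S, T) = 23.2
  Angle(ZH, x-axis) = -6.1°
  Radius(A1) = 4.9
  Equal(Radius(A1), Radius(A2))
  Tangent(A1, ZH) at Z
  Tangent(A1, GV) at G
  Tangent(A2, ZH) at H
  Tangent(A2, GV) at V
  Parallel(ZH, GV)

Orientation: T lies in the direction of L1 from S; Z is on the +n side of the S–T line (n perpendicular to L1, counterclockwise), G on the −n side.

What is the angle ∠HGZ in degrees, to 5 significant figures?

67.100°

The slot axis is L1's direction at -6.1°, so u = (cos -6.1°, sin -6.1°) = (0.99434, -0.10626) and n = (−sin -6.1°, cos -6.1°) = (0.10626, 0.99434). S is at the origin and T lies 23.2 along u from S, so T = 23.2·u = (23.069, -2.4653). Tangency of A1 to both parallel lines with radius 4.9 puts Z and G at S ± 4.9·n: Z = (0.52069, 4.8723), G = (-0.52069, -4.8723). Equal radii place H and V the same way about T: H = T + 4.9·n = (23.589, 2.4069), V = T − 4.9·n = (22.548, -7.3376). Then cos ∠HGZ = GH·GZ / (|GH||GZ|), giving 67.100°.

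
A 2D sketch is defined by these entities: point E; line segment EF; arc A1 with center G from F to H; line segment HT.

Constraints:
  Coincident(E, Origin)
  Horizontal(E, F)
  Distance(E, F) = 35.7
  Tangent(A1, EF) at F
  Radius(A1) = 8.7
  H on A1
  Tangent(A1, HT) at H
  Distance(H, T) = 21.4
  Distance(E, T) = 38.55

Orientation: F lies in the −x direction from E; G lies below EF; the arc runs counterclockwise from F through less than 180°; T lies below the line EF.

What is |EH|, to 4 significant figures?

44.11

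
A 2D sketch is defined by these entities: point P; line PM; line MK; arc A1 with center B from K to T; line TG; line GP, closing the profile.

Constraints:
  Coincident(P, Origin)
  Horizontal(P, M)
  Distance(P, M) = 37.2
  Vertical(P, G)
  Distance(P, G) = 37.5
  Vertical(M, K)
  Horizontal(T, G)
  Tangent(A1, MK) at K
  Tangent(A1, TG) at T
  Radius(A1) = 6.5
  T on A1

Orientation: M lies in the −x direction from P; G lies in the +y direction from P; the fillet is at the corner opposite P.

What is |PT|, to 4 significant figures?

48.46

The virtual corner opposite P is at (-37.20, 37.50). The tangent condition forces BK to be normal to MK and since A1 is tangent to TG there, BT ⟂ TG, with radius 6.5, so the center B sits 6.5 in from both sides at B = (-30.70, 31.00). That places the tangent points at K = (-37.20, 31.00) on MK and T = (-30.70, 37.50) on TG. Then |PT| = |T − P| = 48.46.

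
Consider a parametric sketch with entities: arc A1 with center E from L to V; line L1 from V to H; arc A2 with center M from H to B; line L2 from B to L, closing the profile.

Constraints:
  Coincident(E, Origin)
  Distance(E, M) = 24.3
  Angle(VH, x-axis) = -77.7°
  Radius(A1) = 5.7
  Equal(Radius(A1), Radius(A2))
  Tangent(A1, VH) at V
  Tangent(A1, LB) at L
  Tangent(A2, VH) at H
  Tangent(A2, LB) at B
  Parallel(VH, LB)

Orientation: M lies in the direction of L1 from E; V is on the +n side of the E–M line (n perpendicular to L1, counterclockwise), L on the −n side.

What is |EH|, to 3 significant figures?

25.0

The slot axis is L1's direction at -77.7°, so u = (cos -77.7°, sin -77.7°) = (0.213, -0.977) and n = (−sin -77.7°, cos -77.7°) = (0.977, 0.213). E is at the origin and M lies 24.3 along u from E, so M = 24.3·u = (5.18, -23.7). Tangency of A1 to both parallel lines with radius 5.7 puts V and L at E ± 5.7·n: V = (5.57, 1.21), L = (-5.57, -1.21). Equal radii place H and B the same way about M: H = M + 5.7·n = (10.7, -22.5), B = M − 5.7·n = (-0.393, -25.0). Then |EH| = |H − E| = 25.0.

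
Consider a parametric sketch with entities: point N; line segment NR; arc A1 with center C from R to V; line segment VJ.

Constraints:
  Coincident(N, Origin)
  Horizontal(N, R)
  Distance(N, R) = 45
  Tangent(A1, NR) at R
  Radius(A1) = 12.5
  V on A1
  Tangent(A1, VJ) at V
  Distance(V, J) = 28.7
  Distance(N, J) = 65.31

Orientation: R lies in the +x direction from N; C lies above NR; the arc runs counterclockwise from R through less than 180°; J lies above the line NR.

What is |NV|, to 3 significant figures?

59.2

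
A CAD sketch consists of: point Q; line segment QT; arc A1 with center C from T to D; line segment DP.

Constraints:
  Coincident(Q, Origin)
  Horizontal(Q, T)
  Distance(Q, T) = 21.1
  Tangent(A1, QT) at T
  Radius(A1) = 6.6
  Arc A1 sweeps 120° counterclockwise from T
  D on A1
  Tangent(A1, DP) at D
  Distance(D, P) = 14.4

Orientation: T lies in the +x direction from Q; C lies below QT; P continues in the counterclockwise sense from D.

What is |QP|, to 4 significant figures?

31.79

On A1, T sits at bearing 90° from C; a 120° counterclockwise sweep puts D at bearing 210°, so D = C + 6.6·(cos 210°, sin 210°) = (15.38, -9.900). Tangency of A1 to DP means the radius CD is perpendicular to DP, so DP runs along (−sin 210°, cos 210°); with |DP| = 14.4, P = (22.58, -22.37). Then |QP| = |P − Q| = 31.79.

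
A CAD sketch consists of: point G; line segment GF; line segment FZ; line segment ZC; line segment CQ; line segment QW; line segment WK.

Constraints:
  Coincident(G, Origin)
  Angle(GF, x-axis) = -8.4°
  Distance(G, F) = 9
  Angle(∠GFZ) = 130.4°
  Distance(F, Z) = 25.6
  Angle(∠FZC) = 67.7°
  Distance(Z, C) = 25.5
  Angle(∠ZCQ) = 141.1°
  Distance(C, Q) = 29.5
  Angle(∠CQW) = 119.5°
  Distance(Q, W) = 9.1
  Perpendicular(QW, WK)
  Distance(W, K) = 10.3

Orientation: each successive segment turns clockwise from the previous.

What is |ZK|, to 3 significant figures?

45.0

G is at the origin; GF runs at -8.4° with length 9.0, so F = (8.90, -1.31). ∠GFZ = 130.4° gives FZ at -58.0° from the x-axis; with |FZ| = 25.6, Z = (22.5, -23.0). ∠FZC = 67.7° gives ZC at -170° from the x-axis; with |ZC| = 25.5, C = (-2.67, -27.3). ∠ZCQ = 141.1° gives CQ at 151° from the x-axis; with |CQ| = 29.5, Q = (-28.4, -12.9). ∠CQW = 119.5° gives QW at 90.3° from the x-axis; with |QW| = 9.1, W = (-28.5, -3.83). QW ⟂ WK, so WK runs at 0.300°; with |WK| = 10.3, K = (-18.2, -3.78). Then |ZK| = |K − Z| = 45.0.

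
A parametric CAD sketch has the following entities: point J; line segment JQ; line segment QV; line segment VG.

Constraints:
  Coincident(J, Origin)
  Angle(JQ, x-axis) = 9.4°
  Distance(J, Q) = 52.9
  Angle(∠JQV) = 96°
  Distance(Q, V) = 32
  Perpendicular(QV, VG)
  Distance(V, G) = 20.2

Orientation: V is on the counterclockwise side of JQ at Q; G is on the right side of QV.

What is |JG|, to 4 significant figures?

81.91

J is at the origin; JQ runs at 9.4° with length 52.9, so Q = 52.9·(cos 9.4°, sin 9.4°) = (52.19, 8.640). ∠JQV = 96.0°, so QV runs at 9.4° + (180° − 96.0°) = 93.40° from the x-axis; with |QV| = 32.0, V = Q + 32.0·(cos 93.40°, sin 93.40°) = (50.29, 40.58). QV ⟂ VG; with |VG| = 20.2 on the right of QV, G = V + 20.2·(0.9982, 0.05931) = (70.46, 41.78). Then |JG| = |G − J| = 81.91.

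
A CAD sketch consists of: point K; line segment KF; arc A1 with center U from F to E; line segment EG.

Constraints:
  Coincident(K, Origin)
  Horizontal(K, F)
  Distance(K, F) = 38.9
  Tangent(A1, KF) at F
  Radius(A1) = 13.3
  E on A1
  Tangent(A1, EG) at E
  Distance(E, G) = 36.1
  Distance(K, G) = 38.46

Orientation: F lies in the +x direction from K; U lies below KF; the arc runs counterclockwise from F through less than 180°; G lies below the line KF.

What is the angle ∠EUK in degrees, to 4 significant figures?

12.09°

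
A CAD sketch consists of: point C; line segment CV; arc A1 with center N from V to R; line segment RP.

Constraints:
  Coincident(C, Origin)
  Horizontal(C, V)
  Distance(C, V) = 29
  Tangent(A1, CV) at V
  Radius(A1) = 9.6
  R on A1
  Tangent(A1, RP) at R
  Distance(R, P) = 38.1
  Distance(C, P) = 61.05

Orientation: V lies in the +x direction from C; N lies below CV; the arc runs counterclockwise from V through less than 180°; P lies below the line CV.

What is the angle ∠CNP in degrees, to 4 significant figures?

121.4°

Checks: |NV| = 9.600 ✓; |NR| = 9.600 ✓; ∠(NR, RP) = 90.00° ✓; |RP| = 38.10 ✓; |CP| = 61.05 ✓.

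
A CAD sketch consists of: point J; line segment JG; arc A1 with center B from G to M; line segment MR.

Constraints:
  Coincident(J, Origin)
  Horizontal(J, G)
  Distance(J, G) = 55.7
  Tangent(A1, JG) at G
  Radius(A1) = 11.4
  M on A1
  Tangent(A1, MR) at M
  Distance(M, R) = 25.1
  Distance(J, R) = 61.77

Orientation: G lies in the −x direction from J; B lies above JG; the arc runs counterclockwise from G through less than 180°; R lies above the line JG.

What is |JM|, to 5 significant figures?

46.409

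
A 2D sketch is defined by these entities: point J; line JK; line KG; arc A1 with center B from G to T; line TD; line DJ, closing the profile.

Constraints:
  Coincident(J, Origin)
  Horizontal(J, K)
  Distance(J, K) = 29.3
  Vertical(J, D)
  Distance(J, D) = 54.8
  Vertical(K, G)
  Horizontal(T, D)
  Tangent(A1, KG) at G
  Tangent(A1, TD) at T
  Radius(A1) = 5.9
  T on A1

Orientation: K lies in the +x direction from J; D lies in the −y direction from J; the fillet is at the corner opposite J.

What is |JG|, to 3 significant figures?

57.0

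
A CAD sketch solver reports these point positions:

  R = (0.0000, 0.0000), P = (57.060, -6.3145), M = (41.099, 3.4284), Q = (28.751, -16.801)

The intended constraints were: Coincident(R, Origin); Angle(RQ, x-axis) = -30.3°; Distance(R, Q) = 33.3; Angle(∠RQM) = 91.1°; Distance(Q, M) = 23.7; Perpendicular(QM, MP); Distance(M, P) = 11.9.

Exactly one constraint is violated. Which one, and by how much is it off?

Distance(M, P) = 11.9 — off by 6.80.

R = (0.00, 0.00) ✓; RQ at -30.30° ✓; |RQ| = 33.30 ✓; ∠RQM = 91.10° ✓; |QM| = 23.70 ✓; ∠(QM, MP) = 90.00° ✓; |MP| = 18.70 ✗.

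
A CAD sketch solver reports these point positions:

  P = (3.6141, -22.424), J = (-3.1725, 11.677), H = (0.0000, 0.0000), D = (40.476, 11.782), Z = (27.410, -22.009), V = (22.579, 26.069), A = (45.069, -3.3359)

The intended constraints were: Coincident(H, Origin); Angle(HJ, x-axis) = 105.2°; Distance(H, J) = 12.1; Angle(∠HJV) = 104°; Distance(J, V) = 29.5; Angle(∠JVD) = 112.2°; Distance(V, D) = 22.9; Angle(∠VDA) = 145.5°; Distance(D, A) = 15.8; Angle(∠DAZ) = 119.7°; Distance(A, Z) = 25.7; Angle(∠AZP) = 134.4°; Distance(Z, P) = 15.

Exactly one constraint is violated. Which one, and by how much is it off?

Distance(Z, P) = 15 — off by 8.80.

H = (0.00, 0.00) ✓; HJ at 105.2° ✓; |HJ| = 12.10 ✓; ∠HJV = 104.0° ✓; |JV| = 29.50 ✓; ∠JVD = 112.2° ✓; |VD| = 22.90 ✓; ∠VDA = 145.5° ✓; |DA| = 15.80 ✓; ∠DAZ = 119.7° ✓; |AZ| = 25.70 ✓; ∠AZP = 134.4° ✓; |ZP| = 23.80 ✗.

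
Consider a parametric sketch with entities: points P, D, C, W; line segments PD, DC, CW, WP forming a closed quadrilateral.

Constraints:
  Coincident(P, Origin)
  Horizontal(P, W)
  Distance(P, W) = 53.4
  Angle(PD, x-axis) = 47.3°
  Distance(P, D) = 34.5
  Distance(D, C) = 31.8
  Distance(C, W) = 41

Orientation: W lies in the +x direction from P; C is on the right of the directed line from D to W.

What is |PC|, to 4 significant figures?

13.46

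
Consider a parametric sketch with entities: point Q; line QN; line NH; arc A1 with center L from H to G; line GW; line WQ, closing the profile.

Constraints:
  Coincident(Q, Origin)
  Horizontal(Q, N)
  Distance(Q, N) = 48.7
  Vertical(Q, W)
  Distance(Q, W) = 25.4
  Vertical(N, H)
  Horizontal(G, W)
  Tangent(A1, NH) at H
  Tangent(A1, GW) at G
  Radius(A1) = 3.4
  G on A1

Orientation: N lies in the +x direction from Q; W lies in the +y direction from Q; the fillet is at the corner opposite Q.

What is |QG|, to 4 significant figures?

51.94

The virtual corner opposite Q is at (48.70, 25.40). A1 meets NH tangentially, so LH is at right angles to NH and tangency of A1 to GW means the radius LG is perpendicular to GW, with radius 3.4, so the center L sits 3.4 in from both sides at L = (45.30, 22.00). That places the tangent points at H = (48.70, 22.00) on NH and G = (45.30, 25.40) on GW. Then |QG| = |G − Q| = 51.94.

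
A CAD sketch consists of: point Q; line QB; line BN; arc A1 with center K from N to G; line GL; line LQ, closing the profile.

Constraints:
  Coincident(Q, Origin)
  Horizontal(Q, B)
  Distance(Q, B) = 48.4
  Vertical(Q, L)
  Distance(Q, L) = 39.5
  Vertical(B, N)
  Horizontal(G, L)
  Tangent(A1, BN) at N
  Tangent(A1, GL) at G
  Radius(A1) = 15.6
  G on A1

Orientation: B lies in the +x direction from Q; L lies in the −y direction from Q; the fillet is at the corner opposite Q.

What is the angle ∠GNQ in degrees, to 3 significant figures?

71.3°

Q is at the origin; QB is horizontal with |QB| = 48.4 and B on the +x side, so B = (48.4, 0.00). QL is vertical with |QL| = 39.5 and L on the −y side, so L = (0.00, -39.5). The virtual corner opposite Q is at (48.4, -39.5). The tangent condition forces KN to be normal to BN and since A1 is tangent to GL there, KG ⟂ GL, with radius 15.6, so the center K sits 15.6 in from both sides at K = (32.8, -23.9). That places the tangent points at N = (48.4, -23.9) on BN and G = (32.8, -39.5) on GL. Then cos ∠GNQ = NG·NQ / (|NG||NQ|), giving 71.3°.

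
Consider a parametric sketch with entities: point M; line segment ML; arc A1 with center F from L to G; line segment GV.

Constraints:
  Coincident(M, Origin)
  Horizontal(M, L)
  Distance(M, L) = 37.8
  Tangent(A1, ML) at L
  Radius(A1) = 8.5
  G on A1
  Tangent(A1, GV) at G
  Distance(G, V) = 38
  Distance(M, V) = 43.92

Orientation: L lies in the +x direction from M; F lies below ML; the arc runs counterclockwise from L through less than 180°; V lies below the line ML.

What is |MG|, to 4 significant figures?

30.36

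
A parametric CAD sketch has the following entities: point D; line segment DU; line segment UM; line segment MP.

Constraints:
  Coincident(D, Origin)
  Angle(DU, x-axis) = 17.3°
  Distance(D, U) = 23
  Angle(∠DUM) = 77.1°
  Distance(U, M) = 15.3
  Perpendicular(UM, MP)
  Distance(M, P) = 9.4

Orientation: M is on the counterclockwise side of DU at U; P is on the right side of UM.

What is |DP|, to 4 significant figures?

33.40

∠DUM = 77.1°, so UM runs at 17.3° + (180° − 77.1°) = 120.2° from the x-axis; with |UM| = 15.3, M = U + 15.3·(cos 120.2°, sin 120.2°) = (14.26, 20.06). UM is perpendicular to MP; with |MP| = 9.4 on the right of UM, P = M + 9.4·(0.8643, 0.5030) = (22.39, 24.79). Then |DP| = |P − D| = 33.40.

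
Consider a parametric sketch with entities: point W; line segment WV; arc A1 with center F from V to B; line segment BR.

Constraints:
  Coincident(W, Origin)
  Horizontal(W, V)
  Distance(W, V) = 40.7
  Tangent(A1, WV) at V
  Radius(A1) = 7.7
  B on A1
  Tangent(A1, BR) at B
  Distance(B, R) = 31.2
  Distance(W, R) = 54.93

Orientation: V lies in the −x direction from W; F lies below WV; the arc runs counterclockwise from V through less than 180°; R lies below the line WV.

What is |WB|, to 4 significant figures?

49.06

W is at the origin; WV is horizontal with |WV| = 40.7 and V on the −x side, so V = (-40.70, 0.000). Tangency of A1 to WV means the radius FV is perpendicular to WV, so F = V + (0, -7.7) = (-40.70, -7.700). Since FB ⟂ BR (tangency), |FR| = √(7.7² + 31.2²) = 32.14 regardless of where B sits on A1. So R lies on both circle(W, 54.93) and circle(F, 32.14); the below-WV intersection is R = (-37.94, -39.72). B is the foot of the tangent from R: B = (-47.99, -10.18).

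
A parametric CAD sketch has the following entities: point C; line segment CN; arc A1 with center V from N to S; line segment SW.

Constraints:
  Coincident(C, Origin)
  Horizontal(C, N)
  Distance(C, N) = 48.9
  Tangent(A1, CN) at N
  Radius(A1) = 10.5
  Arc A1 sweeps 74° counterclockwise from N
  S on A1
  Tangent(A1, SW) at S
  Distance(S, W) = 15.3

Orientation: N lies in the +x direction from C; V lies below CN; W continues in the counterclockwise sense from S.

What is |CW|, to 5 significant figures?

41.162

C is at the origin; CN is horizontal with |CN| = 48.9 and N on the +x side, so N = (48.900, 0.0000). Tangency of A1 to CN means the radius VN is perpendicular to CN, so V = N + (0, -10.5) = (48.900, -10.500). On A1, N sits at bearing 90° from V; a 74° counterclockwise sweep puts S at bearing 164°, so S = V + 10.5·(cos 164°, sin 164°) = (38.807, -7.6058). A1 meets SW tangentially, so VS is at right angles to SW, so SW runs along (−sin 164°, cos 164°); with |SW| = 15.3, W = (34.590, -22.313). Then |CW| = |W − C| = 41.162.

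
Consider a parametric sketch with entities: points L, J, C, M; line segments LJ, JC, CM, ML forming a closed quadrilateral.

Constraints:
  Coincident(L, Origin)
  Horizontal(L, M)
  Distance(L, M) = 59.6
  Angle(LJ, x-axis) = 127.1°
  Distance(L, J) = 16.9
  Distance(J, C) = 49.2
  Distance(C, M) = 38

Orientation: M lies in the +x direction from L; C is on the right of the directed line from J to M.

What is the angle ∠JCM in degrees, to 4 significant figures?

108.5°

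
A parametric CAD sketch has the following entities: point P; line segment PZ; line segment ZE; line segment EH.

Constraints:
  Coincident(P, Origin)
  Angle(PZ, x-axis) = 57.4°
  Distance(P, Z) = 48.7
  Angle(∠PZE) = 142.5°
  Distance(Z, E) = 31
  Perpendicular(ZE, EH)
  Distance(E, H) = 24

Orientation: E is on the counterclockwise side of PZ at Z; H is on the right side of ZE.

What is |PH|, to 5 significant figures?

87.904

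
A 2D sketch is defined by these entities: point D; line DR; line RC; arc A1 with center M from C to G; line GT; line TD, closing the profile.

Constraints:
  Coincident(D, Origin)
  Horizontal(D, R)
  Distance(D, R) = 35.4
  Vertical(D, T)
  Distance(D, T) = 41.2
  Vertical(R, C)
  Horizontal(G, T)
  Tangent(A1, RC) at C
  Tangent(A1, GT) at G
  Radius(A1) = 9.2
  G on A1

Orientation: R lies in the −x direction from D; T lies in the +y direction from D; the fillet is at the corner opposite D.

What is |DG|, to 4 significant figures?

48.82

The virtual corner opposite D is at (-35.40, 41.20). The tangent condition forces MC to be normal to RC and the tangent condition forces MG to be normal to GT, with radius 9.2, so the center M sits 9.2 in from both sides at M = (-26.20, 32.00). That places the tangent points at C = (-35.40, 32.00) on RC and G = (-26.20, 41.20) on GT. Then |DG| = |G − D| = 48.82.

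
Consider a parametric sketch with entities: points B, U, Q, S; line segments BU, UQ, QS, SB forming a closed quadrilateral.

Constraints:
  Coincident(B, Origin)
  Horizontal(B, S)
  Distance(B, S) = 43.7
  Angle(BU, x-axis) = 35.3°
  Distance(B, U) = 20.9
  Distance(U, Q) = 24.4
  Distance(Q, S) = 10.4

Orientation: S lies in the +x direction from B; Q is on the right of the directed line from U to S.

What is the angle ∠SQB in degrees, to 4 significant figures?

143.5°

B is at the origin; BS is horizontal with |BS| = 43.7 and S in +x, so S = (43.7, 0). BU runs at 35.3° with |BU| = 20.9, so U = (17.06, 12.08). Q is determined by |UQ| = 24.4 and |QS| = 10.4 together: it lies at the intersection of circle(U, 24.4) and circle(S, 10.4). With |US| = 29.25, the foot of the radical line on US is 22.95 from U and the perpendicular offset is √(24.4² − 22.95²) = 8.276. Taking the right-of-US solution: Q = (34.55, -4.937).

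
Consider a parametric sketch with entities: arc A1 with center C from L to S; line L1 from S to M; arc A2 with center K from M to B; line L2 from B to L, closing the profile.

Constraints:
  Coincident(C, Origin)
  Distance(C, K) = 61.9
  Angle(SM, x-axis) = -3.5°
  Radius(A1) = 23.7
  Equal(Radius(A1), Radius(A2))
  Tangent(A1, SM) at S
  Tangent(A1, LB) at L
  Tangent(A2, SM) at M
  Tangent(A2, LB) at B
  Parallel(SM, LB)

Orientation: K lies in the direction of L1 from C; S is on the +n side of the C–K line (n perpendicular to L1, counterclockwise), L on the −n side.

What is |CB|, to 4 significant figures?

66.28

The slot axis is L1's direction at -3.5°, so u = (cos -3.5°, sin -3.5°) = (0.9981, -0.06105) and n = (−sin -3.5°, cos -3.5°) = (0.06105, 0.9981). C is at the origin and K lies 61.9 along u from C, so K = 61.9·u = (61.78, -3.779). Tangency of A1 to both parallel lines with radius 23.7 puts S and L at C ± 23.7·n: S = (1.447, 23.66), L = (-1.447, -23.66). Equal radii place M and B the same way about K: M = K + 23.7·n = (63.23, 19.88), B = K − 23.7·n = (60.34, -27.43). Then |CB| = |B − C| = 66.28.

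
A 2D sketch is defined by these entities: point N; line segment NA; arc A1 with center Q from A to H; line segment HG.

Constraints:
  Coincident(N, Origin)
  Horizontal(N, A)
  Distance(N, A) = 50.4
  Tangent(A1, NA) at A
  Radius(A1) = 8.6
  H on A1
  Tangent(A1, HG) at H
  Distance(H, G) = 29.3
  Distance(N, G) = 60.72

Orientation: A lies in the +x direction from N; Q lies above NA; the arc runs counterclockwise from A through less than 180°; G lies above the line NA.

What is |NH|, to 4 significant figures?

59.52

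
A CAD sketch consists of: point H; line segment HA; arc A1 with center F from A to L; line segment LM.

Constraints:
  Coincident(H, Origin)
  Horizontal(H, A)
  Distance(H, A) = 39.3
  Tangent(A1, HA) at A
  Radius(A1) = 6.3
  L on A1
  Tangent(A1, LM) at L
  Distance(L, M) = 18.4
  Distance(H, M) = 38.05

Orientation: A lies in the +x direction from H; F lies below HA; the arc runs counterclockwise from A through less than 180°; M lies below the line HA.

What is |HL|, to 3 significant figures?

33.5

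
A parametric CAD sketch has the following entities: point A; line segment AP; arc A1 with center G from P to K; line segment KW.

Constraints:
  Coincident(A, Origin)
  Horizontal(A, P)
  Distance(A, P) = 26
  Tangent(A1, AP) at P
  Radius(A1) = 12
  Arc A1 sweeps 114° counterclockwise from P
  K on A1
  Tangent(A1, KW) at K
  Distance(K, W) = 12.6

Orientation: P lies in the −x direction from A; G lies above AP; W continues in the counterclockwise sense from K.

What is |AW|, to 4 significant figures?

34.82

A is at the origin; A and P share the same y with |AP| = 26.0 and P on the −x side, so P = (-26.00, 0.000). Tangency of A1 to AP means the radius GP is perpendicular to AP, so G = P + (0, 12) = (-26.00, 12.00). On A1, P sits at bearing -90° from G; a 114° counterclockwise sweep puts K at bearing 24°, so K = G + 12.0·(cos 24°, sin 24°) = (-15.04, 16.88). A1 meets KW tangentially, so GK is at right angles to KW, so KW runs along (−sin 24°, cos 24°); with |KW| = 12.6, W = (-20.16, 28.39). Then |AW| = |W − A| = 34.82.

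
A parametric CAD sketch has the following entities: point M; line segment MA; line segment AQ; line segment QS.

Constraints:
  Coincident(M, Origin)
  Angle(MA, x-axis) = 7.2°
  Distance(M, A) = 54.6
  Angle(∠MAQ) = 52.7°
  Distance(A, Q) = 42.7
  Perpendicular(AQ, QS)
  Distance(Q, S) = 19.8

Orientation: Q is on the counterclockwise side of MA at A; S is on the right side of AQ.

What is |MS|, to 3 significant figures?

64.0

∠MAQ = 52.7°, so AQ runs at 7.2° + (180° − 52.7°) = 134° from the x-axis; with |AQ| = 42.7, Q = A + 42.7·(cos 134°, sin 134°) = (24.2, 37.3). AQ ⟂ QS; with |QS| = 19.8 on the right of AQ, S = Q + 19.8·(0.713, 0.701) = (38.4, 51.2). Then |MS| = |S − M| = 64.0.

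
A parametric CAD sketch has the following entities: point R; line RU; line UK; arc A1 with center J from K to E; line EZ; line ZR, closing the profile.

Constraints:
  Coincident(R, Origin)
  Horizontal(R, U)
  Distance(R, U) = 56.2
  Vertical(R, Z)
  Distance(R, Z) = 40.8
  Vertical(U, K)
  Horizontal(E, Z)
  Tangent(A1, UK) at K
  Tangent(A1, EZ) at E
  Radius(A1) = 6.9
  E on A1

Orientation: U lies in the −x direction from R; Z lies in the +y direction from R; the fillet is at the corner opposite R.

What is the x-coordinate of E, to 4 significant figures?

-49.30

R is at the origin; R and U share the same y with |RU| = 56.2 and U on the −x side, so U = (-56.20, 0.000). R and Z share the same x with |RZ| = 40.8 and Z on the +y side, so Z = (0.000, 40.80). The virtual corner opposite R is at (-56.20, 40.80). A1 meets UK tangentially, so JK is at right angles to UK and A1 meets EZ tangentially, so JE is at right angles to EZ, with radius 6.9, so the center J sits 6.9 in from both sides at J = (-49.30, 33.90). That places the tangent points at K = (-56.20, 33.90) on UK and E = (-49.30, 40.80) on EZ. So E.x = -49.30.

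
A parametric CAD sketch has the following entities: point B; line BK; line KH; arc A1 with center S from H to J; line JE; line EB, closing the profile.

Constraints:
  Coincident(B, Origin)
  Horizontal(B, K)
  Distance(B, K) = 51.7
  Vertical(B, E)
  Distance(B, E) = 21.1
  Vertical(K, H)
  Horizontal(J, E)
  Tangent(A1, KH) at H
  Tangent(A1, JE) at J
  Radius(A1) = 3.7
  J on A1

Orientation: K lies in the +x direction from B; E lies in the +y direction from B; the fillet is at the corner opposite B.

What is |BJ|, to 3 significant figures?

52.4

The virtual corner opposite B is at (51.7, 21.1). Tangency of A1 to KH means the radius SH is perpendicular to KH and the tangent condition forces SJ to be normal to JE, with radius 3.7, so the center S sits 3.7 in from both sides at S = (48.0, 17.4). That places the tangent points at H = (51.7, 17.4) on KH and J = (48.0, 21.1) on JE. Then |BJ| = |J − B| = 52.4.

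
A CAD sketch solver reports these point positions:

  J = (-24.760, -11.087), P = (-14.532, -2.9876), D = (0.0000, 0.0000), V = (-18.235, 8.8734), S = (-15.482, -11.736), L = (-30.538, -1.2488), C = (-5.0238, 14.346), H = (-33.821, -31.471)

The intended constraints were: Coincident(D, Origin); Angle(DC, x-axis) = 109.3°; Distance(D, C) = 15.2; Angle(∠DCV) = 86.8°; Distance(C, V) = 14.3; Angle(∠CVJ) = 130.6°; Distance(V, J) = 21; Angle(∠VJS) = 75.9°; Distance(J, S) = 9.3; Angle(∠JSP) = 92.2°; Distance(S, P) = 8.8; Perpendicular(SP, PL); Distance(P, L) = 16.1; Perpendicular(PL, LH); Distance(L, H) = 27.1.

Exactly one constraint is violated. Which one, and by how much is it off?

Distance(L, H) = 27.1 — off by 3.30.

D = (0.00, 0.00) ✓; DC at 109.3° ✓; |DC| = 15.20 ✓; ∠DCV = 86.80° ✓; |CV| = 14.30 ✓; ∠CVJ = 130.6° ✓; |VJ| = 21.00 ✓; ∠VJS = 75.90° ✓; |JS| = 9.301 ✓; ∠JSP = 92.20° ✓; |SP| = 8.800 ✓; ∠(SP, PL) = 90.00° ✓; |PL| = 16.10 ✓; ∠(PL, LH) = 90.00° ✓; |LH| = 30.40 ✗.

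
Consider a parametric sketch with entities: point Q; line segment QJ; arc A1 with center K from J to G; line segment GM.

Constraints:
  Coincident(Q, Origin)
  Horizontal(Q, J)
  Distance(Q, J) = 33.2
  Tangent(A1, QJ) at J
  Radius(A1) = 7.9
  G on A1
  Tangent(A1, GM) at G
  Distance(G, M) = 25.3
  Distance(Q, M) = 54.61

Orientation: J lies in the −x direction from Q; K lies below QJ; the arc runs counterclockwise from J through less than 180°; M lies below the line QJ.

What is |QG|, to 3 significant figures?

41.6

Checks: |KG| = 7.900 ✓; ∠(KG, GM) = 90.00° ✓; |GM| = 25.30 ✓; |QM| = 54.61 ✓.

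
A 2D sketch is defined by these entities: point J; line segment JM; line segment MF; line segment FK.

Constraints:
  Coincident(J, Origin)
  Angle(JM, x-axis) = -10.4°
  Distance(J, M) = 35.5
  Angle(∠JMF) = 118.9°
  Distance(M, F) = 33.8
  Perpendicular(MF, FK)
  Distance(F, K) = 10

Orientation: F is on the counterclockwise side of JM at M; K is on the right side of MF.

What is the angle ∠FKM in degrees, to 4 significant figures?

73.52°

J is at the origin; JM runs at -10.4° with length 35.5, so M = 35.5·(cos -10.4°, sin -10.4°) = (34.92, -6.408). ∠JMF = 118.9°, so MF runs at -10.4° + (180° − 118.9°) = 50.70° from the x-axis; with |MF| = 33.8, F = M + 33.8·(cos 50.70°, sin 50.70°) = (56.33, 19.75). The perpendicularity gives FK at right angles to MF; with |FK| = 10.0 on the right of MF, K = F + 10.0·(0.7738, -0.6334) = (64.06, 13.41). Then cos ∠FKM = KF·KM / (|KF||KM|), giving 73.52°.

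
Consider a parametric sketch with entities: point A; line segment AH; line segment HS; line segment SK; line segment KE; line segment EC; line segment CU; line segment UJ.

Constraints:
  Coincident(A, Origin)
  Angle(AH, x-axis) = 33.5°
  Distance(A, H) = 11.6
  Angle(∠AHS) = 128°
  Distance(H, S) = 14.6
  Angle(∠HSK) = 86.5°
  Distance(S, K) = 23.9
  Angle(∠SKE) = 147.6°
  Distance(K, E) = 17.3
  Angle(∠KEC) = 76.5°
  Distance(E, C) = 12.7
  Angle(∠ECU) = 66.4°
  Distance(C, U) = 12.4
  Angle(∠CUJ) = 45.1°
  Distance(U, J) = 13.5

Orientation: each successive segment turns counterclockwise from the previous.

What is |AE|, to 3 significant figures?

30.5

∠HSK = 86.5° gives SK at 179° from the x-axis; with |SK| = 23.9, K = (-13.1, 21.4). ∠SKE = 147.6° gives KE at -149° from the x-axis; with |KE| = 17.3, E = (-27.8, 12.4). Then |AE| = |E − A| = 30.5.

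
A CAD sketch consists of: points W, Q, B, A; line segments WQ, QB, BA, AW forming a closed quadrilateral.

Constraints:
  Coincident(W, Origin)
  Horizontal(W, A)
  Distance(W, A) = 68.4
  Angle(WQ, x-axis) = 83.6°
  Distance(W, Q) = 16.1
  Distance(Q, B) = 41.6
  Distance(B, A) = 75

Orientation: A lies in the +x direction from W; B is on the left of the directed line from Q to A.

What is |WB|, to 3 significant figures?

57.3

W is at the origin; WA is horizontal with |WA| = 68.4 and A in +x, so A = (68.4, 0). WQ runs at 83.6° with |WQ| = 16.1, so Q = (1.79, 16.0). B is determined by |QB| = 41.6 and |BA| = 75.0 together: it lies at the intersection of circle(Q, 41.6) and circle(A, 75.0). With |QA| = 68.5, the foot of the radical line on QA is 5.82 from Q and the perpendicular offset is √(41.6² − 5.82²) = 41.2. Taking the left-of-QA solution: B = (17.1, 54.7).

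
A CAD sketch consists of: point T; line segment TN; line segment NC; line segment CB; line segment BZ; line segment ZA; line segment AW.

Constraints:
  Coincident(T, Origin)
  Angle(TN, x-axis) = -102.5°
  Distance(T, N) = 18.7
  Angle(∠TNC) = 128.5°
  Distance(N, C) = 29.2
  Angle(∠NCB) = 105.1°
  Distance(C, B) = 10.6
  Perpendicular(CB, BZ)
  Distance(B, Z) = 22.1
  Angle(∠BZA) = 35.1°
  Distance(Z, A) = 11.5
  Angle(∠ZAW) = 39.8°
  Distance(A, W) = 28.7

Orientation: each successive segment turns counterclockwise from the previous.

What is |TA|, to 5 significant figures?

30.556

T is at the origin; TN runs at -102.5° with length 18.7, so N = (-4.0474, -18.257). ∠TNC = 128.5° gives NC at -51.000° from the x-axis; with |NC| = 29.2, C = (14.329, -40.949). ∠NCB = 105.1° gives CB at 23.900° from the x-axis; with |CB| = 10.6, B = (24.020, -36.655). CB is perpendicular to BZ, so BZ runs at 113.90°; with |BZ| = 22.1, Z = (15.066, -16.450). ∠BZA = 35.1° gives ZA at -101.20° from the x-axis; with |ZA| = 11.5, A = (12.833, -27.731). Then |TA| = |A − T| = 30.556.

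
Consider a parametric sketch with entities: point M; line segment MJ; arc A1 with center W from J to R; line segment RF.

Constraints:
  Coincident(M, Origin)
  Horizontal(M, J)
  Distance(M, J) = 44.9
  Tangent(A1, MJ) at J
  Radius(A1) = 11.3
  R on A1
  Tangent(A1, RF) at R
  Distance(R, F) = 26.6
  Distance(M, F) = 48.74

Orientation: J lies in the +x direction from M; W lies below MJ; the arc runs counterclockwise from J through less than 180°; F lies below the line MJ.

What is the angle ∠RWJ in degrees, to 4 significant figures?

85.86°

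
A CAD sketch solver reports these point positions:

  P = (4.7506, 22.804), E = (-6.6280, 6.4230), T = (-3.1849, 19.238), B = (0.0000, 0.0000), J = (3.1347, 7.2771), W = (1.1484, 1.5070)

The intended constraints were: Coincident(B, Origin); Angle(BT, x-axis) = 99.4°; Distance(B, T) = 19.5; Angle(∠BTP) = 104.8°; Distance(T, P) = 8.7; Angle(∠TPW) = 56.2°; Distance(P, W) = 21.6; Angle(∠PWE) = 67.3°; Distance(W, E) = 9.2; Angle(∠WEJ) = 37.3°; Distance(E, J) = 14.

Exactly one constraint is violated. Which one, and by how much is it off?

Distance(E, J) = 14 — off by 4.20.

B = (0.00, 0.00) ✓; BT at 99.40° ✓; |BT| = 19.50 ✓; ∠BTP = 104.8° ✓; |TP| = 8.700 ✓; ∠TPW = 56.20° ✓; |PW| = 21.60 ✓; ∠PWE = 67.30° ✓; |WE| = 9.200 ✓; ∠WEJ = 37.30° ✓; |EJ| = 9.800 ✗.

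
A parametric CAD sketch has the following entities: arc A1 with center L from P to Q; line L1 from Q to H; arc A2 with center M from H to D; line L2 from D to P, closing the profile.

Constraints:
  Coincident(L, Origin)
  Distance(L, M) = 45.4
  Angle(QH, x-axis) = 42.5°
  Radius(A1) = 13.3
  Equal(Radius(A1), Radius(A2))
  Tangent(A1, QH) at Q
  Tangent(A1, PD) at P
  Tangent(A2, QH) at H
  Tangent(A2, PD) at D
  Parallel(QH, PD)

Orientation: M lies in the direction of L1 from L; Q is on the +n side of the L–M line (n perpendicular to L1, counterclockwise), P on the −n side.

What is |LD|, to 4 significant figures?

47.31

The slot axis is L1's direction at 42.5°, so u = (cos 42.5°, sin 42.5°) = (0.7373, 0.6756) and n = (−sin 42.5°, cos 42.5°) = (-0.6756, 0.7373). L is at the origin and M lies 45.4 along u from L, so M = 45.4·u = (33.47, 30.67). Tangency of A1 to both parallel lines with radius 13.3 puts Q and P at L ± 13.3·n: Q = (-8.985, 9.806), P = (8.985, -9.806). Equal radii place H and D the same way about M: H = M + 13.3·n = (24.49, 40.48), D = M − 13.3·n = (42.46, 20.87). Then |LD| = |D − L| = 47.31.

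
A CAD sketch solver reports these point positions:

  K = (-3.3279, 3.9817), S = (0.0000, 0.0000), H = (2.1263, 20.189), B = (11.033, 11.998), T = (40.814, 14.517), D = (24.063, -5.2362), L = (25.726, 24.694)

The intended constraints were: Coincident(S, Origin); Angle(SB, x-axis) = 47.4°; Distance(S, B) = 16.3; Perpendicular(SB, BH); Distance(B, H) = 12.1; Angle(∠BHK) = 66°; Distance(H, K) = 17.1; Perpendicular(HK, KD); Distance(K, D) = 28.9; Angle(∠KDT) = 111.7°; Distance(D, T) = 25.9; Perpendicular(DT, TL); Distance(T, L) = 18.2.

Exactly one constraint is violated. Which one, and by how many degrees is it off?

Perpendicular(DT, TL) — off by 6.30°.

S = (0.00, 0.00) ✓; SB at 47.40° ✓; |SB| = 16.30 ✓; ∠(SB, BH) = 90.00° ✓; |BH| = 12.10 ✓; ∠BHK = 66.00° ✓; |HK| = 17.10 ✓; ∠(HK, KD) = 90.00° ✓; |KD| = 28.90 ✓; ∠KDT = 111.7° ✓; |DT| = 25.90 ✓; ∠(DT, TL) = 96.30° ✗; |TL| = 18.20 ✓.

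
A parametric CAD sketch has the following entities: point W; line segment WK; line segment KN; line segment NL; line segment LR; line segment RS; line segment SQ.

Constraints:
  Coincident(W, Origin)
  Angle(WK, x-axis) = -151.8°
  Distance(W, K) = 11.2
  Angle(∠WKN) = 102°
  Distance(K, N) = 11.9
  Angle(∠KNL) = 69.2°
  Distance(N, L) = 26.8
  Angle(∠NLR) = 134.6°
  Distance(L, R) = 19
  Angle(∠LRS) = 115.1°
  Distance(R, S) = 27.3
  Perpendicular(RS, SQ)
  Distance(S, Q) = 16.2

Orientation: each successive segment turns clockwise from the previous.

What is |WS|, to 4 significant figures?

33.46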